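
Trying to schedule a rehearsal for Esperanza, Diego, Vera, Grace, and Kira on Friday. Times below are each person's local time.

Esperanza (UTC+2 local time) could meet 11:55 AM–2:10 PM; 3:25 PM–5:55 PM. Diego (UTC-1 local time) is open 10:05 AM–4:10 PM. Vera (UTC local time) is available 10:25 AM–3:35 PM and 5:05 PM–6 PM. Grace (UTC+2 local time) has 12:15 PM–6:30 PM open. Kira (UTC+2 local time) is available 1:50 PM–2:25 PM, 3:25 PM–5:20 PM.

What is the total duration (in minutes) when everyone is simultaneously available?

Esperanza in UTC: 09:55-12:10, 13:25-15:55 (subtract 2h to convert from UTC+2).
Diego in UTC: 11:05-17:10 (add 1h to convert from UTC-1).
Vera in UTC: 10:25-15:35, 17:05-18:00.
Grace in UTC: 10:15-16:30 (subtract 2h to convert from UTC+2).
Kira in UTC: 11:50-12:25, 13:25-15:20 (subtract 2h to convert from UTC+2).
Esperanza ∩ Diego: 11:05-12:10, 13:25-15:55.
Esperanza ∩ Diego ∩ Vera: 11:05-12:10, 13:25-15:35.
Esperanza ∩ Diego ∩ Vera ∩ Grace: 11:05-12:10, 13:25-15:35.
Esperanza ∩ Diego ∩ Vera ∩ Grace ∩ Kira: 11:50-12:10, 13:25-15:20.
So the common availability across everyone is 11:50-12:10, 13:25-15:20.
Summing the common windows: 20 + 115 = 135 minutes.

135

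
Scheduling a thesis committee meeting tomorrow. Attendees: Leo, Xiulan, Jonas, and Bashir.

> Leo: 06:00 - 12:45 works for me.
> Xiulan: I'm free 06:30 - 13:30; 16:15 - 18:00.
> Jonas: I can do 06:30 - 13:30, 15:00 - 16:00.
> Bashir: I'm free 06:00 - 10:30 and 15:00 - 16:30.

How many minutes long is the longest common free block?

Leo ∩ Xiulan: 06:30-12:45.
Leo ∩ Xiulan ∩ Jonas: 06:30-12:45.
Leo ∩ Xiulan ∩ Jonas ∩ Bashir: 06:30-10:30.
The longest is 06:30-10:30 at 240 minutes.

240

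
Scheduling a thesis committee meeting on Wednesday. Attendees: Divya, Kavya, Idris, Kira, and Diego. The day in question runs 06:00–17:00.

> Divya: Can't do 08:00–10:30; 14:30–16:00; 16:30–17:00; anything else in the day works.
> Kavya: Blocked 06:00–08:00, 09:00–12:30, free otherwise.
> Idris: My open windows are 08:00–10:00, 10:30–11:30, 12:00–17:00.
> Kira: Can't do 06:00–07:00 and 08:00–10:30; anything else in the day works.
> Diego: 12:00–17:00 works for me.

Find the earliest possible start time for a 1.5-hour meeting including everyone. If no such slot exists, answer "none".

Divya free: 06:00-08:00, 10:30-14:30, 16:00-16:30 (invert busy blocks within the working day).
Kavya free: 08:00-09:00, 12:30-17:00 (invert busy blocks within the working day).
Idris free: 08:00-10:00, 10:30-11:30, 12:00-17:00.
Kira free: 07:00-08:00, 10:30-17:00 (invert busy blocks within the working day).
Diego free: 12:00-17:00.
Divya ∩ Kavya: 12:30-14:30, 16:00-16:30.
Divya ∩ Kavya ∩ Idris: 12:30-14:30, 16:00-16:30.
Divya ∩ Kavya ∩ Idris ∩ Kira: 12:30-14:30, 16:00-16:30.
Divya ∩ Kavya ∩ Idris ∩ Kira ∩ Diego: 12:30-14:30, 16:00-16:30.
Those are the intersection windows.
The first common window of at least 90 minutes is 12:30-14:30, so the earliest start is 12:30.

12:30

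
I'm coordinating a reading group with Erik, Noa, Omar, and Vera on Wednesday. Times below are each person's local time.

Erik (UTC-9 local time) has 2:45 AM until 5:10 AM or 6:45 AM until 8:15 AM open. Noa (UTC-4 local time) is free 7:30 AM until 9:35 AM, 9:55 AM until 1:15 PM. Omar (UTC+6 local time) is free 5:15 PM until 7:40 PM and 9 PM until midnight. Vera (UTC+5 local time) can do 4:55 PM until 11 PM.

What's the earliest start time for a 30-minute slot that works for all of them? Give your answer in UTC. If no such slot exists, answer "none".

11:55

Erik in UTC: 11:45-14:10, 15:45-17:15 (add 9h to convert from UTC-9).
Noa in UTC: 11:30-13:35, 13:55-17:15 (add 4h to convert from UTC-4).
Omar in UTC: 11:15-13:40, 15:00-18:00 (subtract 6h to convert from UTC+6).
Vera in UTC: 11:55-18:00 (subtract 5h to convert from UTC+5).
Erik ∩ Noa: 11:45-13:35, 13:55-14:10, 15:45-17:15.
Erik ∩ Noa ∩ Omar: 11:45-13:35, 15:45-17:15.
Erik ∩ Noa ∩ Omar ∩ Vera: 11:55-13:35, 15:45-17:15.
The first common window of at least 30 minutes is 11:55-13:35, so the earliest start is 11:55.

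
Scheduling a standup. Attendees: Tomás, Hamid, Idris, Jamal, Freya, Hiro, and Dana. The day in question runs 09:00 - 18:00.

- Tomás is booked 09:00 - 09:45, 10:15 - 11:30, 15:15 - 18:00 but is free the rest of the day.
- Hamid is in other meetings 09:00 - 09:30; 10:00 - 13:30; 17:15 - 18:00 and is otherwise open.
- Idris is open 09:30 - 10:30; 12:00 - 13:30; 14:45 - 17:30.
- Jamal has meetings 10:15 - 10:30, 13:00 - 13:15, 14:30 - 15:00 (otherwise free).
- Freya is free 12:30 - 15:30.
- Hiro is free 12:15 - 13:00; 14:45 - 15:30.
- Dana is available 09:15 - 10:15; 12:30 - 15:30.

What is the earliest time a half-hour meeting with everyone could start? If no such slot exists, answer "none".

none

Tomás free: 09:45-10:15, 11:30-15:15 (invert busy blocks within the working day).
Hamid free: 09:30-10:00, 13:30-17:15 (invert busy blocks within the working day).
Idris free: 09:30-10:30, 12:00-13:30, 14:45-17:30.
Jamal free: 09:00-10:15, 10:30-13:00, 13:15-14:30, 15:00-18:00 (invert busy blocks within the working day).
Freya free: 12:30-15:30.
Hiro free: 12:15-13:00, 14:45-15:30.
Dana free: 09:15-10:15, 12:30-15:30.
Tomás ∩ Hamid: 09:45-10:00, 13:30-15:15.
Tomás ∩ Hamid ∩ Idris: 09:45-10:00, 14:45-15:15.
Tomás ∩ Hamid ∩ Idris ∩ Jamal: 09:45-10:00, 15:00-15:15.
Tomás ∩ Hamid ∩ Idris ∩ Jamal ∩ Freya: 15:00-15:15.
Tomás ∩ Hamid ∩ Idris ∩ Jamal ∩ Freya ∩ Hiro: 15:00-15:15.
Tomás ∩ Hamid ∩ Idris ∩ Jamal ∩ Freya ∩ Hiro ∩ Dana: 15:00-15:15.
So the common availability across everyone is 15:00-15:15.
No common window is at least 30 minutes long.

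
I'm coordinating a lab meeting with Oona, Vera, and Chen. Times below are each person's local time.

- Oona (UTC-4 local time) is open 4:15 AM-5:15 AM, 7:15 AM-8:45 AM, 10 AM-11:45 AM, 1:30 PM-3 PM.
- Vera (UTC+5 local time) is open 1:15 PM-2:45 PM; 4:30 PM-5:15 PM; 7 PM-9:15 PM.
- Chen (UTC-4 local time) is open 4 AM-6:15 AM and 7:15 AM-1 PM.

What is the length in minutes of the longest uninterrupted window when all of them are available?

Oona in UTC: 08:15-09:15, 11:15-12:45, 14:00-15:45, 17:30-19:00 (add 4h to convert from UTC-4).
Vera in UTC: 08:15-09:45, 11:30-12:15, 14:00-16:15 (subtract 5h to convert from UTC+5).
Chen in UTC: 08:00-10:15, 11:15-17:00 (add 4h to convert from UTC-4).
Oona ∩ Vera: 08:15-09:15, 11:30-12:15, 14:00-15:45.
Oona ∩ Vera ∩ Chen: 08:15-09:15, 11:30-12:15, 14:00-15:45.
The longest is 14:00-15:45 at 105 minutes.

105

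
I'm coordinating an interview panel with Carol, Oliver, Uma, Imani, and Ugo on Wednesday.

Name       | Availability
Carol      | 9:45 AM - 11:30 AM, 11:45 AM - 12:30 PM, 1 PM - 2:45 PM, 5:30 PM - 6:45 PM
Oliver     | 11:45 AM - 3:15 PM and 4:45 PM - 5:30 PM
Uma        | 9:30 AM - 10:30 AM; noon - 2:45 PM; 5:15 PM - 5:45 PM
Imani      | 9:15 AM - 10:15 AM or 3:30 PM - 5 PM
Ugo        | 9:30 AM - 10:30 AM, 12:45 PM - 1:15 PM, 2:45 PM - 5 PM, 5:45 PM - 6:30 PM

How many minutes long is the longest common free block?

0

Carol ∩ Oliver: 11:45-12:30, 13:00-14:45.
Carol ∩ Oliver ∩ Uma: 12:00-12:30, 13:00-14:45.
Carol ∩ Oliver ∩ Uma ∩ Imani: ∅.
Carol ∩ Oliver ∩ Uma ∩ Imani ∩ Ugo: ∅.
There is no time when everyone is free.
No common window exists, so the longest block is 0 minutes.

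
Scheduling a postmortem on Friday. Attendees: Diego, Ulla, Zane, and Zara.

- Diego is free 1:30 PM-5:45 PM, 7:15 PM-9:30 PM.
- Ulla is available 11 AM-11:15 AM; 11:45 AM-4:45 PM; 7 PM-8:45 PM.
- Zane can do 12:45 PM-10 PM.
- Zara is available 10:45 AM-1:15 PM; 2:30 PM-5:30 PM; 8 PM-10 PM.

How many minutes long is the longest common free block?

Diego ∩ Ulla: 13:30-16:45, 19:15-20:45.
Diego ∩ Ulla ∩ Zane: 13:30-16:45, 19:15-20:45.
Diego ∩ Ulla ∩ Zane ∩ Zara: 14:30-16:45, 20:00-20:45.
Those are the intersection windows.
The longest is 14:30-16:45 at 135 minutes.

135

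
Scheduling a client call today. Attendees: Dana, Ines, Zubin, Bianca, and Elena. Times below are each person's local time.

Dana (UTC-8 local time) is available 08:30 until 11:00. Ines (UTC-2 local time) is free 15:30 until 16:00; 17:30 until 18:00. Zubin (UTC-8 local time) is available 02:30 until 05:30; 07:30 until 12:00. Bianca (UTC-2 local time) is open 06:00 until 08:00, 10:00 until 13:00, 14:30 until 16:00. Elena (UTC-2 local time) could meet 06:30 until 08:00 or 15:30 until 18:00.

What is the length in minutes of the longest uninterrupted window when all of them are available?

30

Dana in UTC: 16:30-19:00 (add 8h to convert from UTC-8).
Ines in UTC: 17:30-18:00, 19:30-20:00 (add 2h to convert from UTC-2).
Zubin in UTC: 10:30-13:30, 15:30-20:00 (add 8h to convert from UTC-8).
Bianca in UTC: 08:00-10:00, 12:00-15:00, 16:30-18:00 (add 2h to convert from UTC-2).
Elena in UTC: 08:30-10:00, 17:30-20:00 (add 2h to convert from UTC-2).
Dana ∩ Ines: 17:30-18:00.
Dana ∩ Ines ∩ Zubin: 17:30-18:00.
Dana ∩ Ines ∩ Zubin ∩ Bianca: 17:30-18:00.
Dana ∩ Ines ∩ Zubin ∩ Bianca ∩ Elena: 17:30-18:00.
The longest is 17:30-18:00 at 30 minutes.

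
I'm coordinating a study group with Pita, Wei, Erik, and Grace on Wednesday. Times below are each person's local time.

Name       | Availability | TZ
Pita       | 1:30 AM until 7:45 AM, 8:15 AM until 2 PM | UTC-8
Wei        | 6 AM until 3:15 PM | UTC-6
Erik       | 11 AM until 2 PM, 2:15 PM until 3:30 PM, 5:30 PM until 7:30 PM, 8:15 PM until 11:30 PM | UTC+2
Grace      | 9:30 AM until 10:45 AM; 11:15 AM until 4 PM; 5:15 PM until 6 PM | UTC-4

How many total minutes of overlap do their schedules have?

195

Pita in UTC: 09:30-15:45, 16:15-22:00 (add 8h to convert from UTC-8).
Wei in UTC: 12:00-21:15 (add 6h to convert from UTC-6).
Erik in UTC: 09:00-12:00, 12:15-13:30, 15:30-17:30, 18:15-21:30 (subtract 2h to convert from UTC+2).
Grace in UTC: 13:30-14:45, 15:15-20:00, 21:15-22:00 (add 4h to convert from UTC-4).
Pita ∩ Wei: 12:00-15:45, 16:15-21:15.
Pita ∩ Wei ∩ Erik: 12:15-13:30, 15:30-15:45, 16:15-17:30, 18:15-21:15.
Pita ∩ Wei ∩ Erik ∩ Grace: 15:30-15:45, 16:15-17:30, 18:15-20:00.
Summing the common windows: 15 + 75 + 105 = 195 minutes.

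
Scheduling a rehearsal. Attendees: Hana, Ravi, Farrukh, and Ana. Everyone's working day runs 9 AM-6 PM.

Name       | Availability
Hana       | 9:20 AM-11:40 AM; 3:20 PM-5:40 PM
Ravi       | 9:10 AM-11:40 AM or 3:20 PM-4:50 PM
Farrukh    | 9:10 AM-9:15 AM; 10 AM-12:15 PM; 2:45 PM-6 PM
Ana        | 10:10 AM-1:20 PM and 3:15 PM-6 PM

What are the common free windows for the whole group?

10:10-11:40, 15:20-16:50

Hana ∩ Ravi: 09:20-11:40, 15:20-16:50.
Hana ∩ Ravi ∩ Farrukh: 10:00-11:40, 15:20-16:50.
Hana ∩ Ravi ∩ Farrukh ∩ Ana: 10:10-11:40, 15:20-16:50.
So the common availability across everyone is 10:10-11:40, 15:20-16:50.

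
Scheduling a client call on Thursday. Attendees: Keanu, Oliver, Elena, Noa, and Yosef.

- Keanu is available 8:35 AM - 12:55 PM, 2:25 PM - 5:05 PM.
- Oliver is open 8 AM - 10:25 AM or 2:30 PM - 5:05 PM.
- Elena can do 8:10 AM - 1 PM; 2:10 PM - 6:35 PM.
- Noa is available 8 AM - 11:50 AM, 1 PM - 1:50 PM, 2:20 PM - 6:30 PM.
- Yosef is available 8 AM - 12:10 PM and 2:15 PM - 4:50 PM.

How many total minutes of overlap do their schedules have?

Keanu ∩ Oliver: 08:35-10:25, 14:30-17:05.
Keanu ∩ Oliver ∩ Elena: 08:35-10:25, 14:30-17:05.
Keanu ∩ Oliver ∩ Elena ∩ Noa: 08:35-10:25, 14:30-17:05.
Keanu ∩ Oliver ∩ Elena ∩ Noa ∩ Yosef: 08:35-10:25, 14:30-16:50.
Summing the common windows: 110 + 140 = 250 minutes.

250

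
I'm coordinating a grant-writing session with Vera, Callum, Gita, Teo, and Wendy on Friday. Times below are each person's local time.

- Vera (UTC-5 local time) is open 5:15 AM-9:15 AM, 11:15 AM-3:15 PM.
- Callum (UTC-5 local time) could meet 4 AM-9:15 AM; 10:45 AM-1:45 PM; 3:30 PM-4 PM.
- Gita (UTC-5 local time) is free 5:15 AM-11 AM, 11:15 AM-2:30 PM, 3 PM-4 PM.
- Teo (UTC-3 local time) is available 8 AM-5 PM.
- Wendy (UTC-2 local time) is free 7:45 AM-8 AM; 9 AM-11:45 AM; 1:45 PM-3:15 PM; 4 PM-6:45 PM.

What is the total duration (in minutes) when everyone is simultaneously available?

Vera in UTC: 10:15-14:15, 16:15-20:15 (add 5h to convert from UTC-5).
Callum in UTC: 09:00-14:15, 15:45-18:45, 20:30-21:00 (add 5h to convert from UTC-5).
Gita in UTC: 10:15-16:00, 16:15-19:30, 20:00-21:00 (add 5h to convert from UTC-5).
Teo in UTC: 11:00-20:00 (add 3h to convert from UTC-3).
Wendy in UTC: 09:45-10:00, 11:00-13:45, 15:45-17:15, 18:00-20:45 (add 2h to convert from UTC-2).
Vera ∩ Callum: 10:15-14:15, 16:15-18:45.
Vera ∩ Callum ∩ Gita: 10:15-14:15, 16:15-18:45.
Vera ∩ Callum ∩ Gita ∩ Teo: 11:00-14:15, 16:15-18:45.
Vera ∩ Callum ∩ Gita ∩ Teo ∩ Wendy: 11:00-13:45, 16:15-17:15, 18:00-18:45.
Summing the common windows: 165 + 60 + 45 = 270 minutes.

270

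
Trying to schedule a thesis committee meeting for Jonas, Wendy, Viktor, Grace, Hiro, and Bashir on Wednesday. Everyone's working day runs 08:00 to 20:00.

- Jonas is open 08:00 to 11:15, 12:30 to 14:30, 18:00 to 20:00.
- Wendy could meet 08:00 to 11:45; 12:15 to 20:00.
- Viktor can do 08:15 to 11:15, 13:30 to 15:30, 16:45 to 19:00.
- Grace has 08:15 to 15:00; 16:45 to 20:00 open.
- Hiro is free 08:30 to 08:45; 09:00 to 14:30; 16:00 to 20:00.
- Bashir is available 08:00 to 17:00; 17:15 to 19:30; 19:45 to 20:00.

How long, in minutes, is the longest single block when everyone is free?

135

Jonas ∩ Wendy: 08:00-11:15, 12:30-14:30, 18:00-20:00.
Jonas ∩ Wendy ∩ Viktor: 08:15-11:15, 13:30-14:30, 18:00-19:00.
Jonas ∩ Wendy ∩ Viktor ∩ Grace: 08:15-11:15, 13:30-14:30, 18:00-19:00.
Jonas ∩ Wendy ∩ Viktor ∩ Grace ∩ Hiro: 08:30-08:45, 09:00-11:15, 13:30-14:30, 18:00-19:00.
Jonas ∩ Wendy ∩ Viktor ∩ Grace ∩ Hiro ∩ Bashir: 08:30-08:45, 09:00-11:15, 13:30-14:30, 18:00-19:00.
The longest is 09:00-11:15 at 135 minutes.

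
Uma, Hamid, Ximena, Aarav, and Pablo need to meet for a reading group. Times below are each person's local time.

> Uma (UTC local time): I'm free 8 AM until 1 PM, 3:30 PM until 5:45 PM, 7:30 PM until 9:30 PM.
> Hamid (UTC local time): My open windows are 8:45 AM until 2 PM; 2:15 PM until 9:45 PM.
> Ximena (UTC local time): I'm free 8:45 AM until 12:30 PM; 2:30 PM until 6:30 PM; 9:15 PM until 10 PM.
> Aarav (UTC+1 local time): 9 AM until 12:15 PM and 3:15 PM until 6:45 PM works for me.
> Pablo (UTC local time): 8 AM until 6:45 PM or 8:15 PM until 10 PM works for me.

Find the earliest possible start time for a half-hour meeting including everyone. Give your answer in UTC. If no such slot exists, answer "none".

08:45

Uma in UTC: 08:00-13:00, 15:30-17:45, 19:30-21:30.
Hamid in UTC: 08:45-14:00, 14:15-21:45.
Ximena in UTC: 08:45-12:30, 14:30-18:30, 21:15-22:00.
Aarav in UTC: 08:00-11:15, 14:15-17:45 (subtract 1h to convert from UTC+1).
Pablo in UTC: 08:00-18:45, 20:15-22:00.
Uma ∩ Hamid: 08:45-13:00, 15:30-17:45, 19:30-21:30.
Uma ∩ Hamid ∩ Ximena: 08:45-12:30, 15:30-17:45, 21:15-21:30.
Uma ∩ Hamid ∩ Ximena ∩ Aarav: 08:45-11:15, 15:30-17:45.
Uma ∩ Hamid ∩ Ximena ∩ Aarav ∩ Pablo: 08:45-11:15, 15:30-17:45.
So the common availability across everyone is 08:45-11:15, 15:30-17:45.
The first common window of at least 30 minutes is 08:45-11:15, so the earliest start is 08:45.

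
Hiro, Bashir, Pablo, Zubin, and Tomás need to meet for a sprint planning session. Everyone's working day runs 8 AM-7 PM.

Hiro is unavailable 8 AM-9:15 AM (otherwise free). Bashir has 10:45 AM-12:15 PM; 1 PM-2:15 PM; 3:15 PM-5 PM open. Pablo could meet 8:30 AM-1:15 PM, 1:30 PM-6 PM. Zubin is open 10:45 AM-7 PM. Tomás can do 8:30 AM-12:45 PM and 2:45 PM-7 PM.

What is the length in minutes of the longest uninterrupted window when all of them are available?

105

Hiro free: 09:15-19:00 (invert busy blocks within the working day).
Bashir free: 10:45-12:15, 13:00-14:15, 15:15-17:00.
Pablo free: 08:30-13:15, 13:30-18:00.
Zubin free: 10:45-19:00.
Tomás free: 08:30-12:45, 14:45-19:00.
Hiro ∩ Bashir: 10:45-12:15, 13:00-14:15, 15:15-17:00.
Hiro ∩ Bashir ∩ Pablo: 10:45-12:15, 13:00-13:15, 13:30-14:15, 15:15-17:00.
Hiro ∩ Bashir ∩ Pablo ∩ Zubin: 10:45-12:15, 13:00-13:15, 13:30-14:15, 15:15-17:00.
Hiro ∩ Bashir ∩ Pablo ∩ Zubin ∩ Tomás: 10:45-12:15, 15:15-17:00.
So the common availability across everyone is 10:45-12:15, 15:15-17:00.
The longest is 15:15-17:00 at 105 minutes.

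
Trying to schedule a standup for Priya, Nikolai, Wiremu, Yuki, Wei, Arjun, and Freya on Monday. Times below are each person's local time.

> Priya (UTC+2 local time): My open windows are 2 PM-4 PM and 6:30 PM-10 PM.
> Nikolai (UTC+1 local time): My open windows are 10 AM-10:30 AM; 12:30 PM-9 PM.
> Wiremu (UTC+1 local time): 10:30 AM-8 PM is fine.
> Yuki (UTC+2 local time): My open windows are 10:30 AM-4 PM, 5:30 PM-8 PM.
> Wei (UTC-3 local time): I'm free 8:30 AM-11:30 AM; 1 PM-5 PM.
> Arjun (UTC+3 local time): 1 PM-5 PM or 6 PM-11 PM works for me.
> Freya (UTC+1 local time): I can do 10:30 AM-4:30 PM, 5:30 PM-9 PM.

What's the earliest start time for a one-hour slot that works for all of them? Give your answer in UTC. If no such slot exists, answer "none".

12:00

Priya in UTC: 12:00-14:00, 16:30-20:00 (subtract 2h to convert from UTC+2).
Nikolai in UTC: 09:00-09:30, 11:30-20:00 (subtract 1h to convert from UTC+1).
Wiremu in UTC: 09:30-19:00 (subtract 1h to convert from UTC+1).
Yuki in UTC: 08:30-14:00, 15:30-18:00 (subtract 2h to convert from UTC+2).
Wei in UTC: 11:30-14:30, 16:00-20:00 (add 3h to convert from UTC-3).
Arjun in UTC: 10:00-14:00, 15:00-20:00 (subtract 3h to convert from UTC+3).
Freya in UTC: 09:30-15:30, 16:30-20:00 (subtract 1h to convert from UTC+1).
Priya ∩ Nikolai: 12:00-14:00, 16:30-20:00.
Priya ∩ Nikolai ∩ Wiremu: 12:00-14:00, 16:30-19:00.
Priya ∩ Nikolai ∩ Wiremu ∩ Yuki: 12:00-14:00, 16:30-18:00.
Priya ∩ Nikolai ∩ Wiremu ∩ Yuki ∩ Wei: 12:00-14:00, 16:30-18:00.
Priya ∩ Nikolai ∩ Wiremu ∩ Yuki ∩ Wei ∩ Arjun: 12:00-14:00, 16:30-18:00.
Priya ∩ Nikolai ∩ Wiremu ∩ Yuki ∩ Wei ∩ Arjun ∩ Freya: 12:00-14:00, 16:30-18:00.
The first common window of at least 60 minutes is 12:00-14:00, so the earliest start is 12:00.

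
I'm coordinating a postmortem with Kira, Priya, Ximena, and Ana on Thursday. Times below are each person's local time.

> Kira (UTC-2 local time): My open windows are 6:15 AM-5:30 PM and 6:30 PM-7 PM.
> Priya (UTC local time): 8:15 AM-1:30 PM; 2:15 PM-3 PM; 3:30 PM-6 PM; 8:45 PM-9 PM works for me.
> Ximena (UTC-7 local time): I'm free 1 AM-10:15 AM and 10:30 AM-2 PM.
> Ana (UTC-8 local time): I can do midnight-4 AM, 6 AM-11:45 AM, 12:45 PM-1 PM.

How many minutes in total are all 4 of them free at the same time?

420

Kira in UTC: 08:15-19:30, 20:30-21:00 (add 2h to convert from UTC-2).
Priya in UTC: 08:15-13:30, 14:15-15:00, 15:30-18:00, 20:45-21:00.
Ximena in UTC: 08:00-17:15, 17:30-21:00 (add 7h to convert from UTC-7).
Ana in UTC: 08:00-12:00, 14:00-19:45, 20:45-21:00 (add 8h to convert from UTC-8).
Kira ∩ Priya: 08:15-13:30, 14:15-15:00, 15:30-18:00, 20:45-21:00.
Kira ∩ Priya ∩ Ximena: 08:15-13:30, 14:15-15:00, 15:30-17:15, 17:30-18:00, 20:45-21:00.
Kira ∩ Priya ∩ Ximena ∩ Ana: 08:15-12:00, 14:15-15:00, 15:30-17:15, 17:30-18:00, 20:45-21:00.
Summing the common windows: 225 + 45 + 105 + 30 + 15 = 420 minutes.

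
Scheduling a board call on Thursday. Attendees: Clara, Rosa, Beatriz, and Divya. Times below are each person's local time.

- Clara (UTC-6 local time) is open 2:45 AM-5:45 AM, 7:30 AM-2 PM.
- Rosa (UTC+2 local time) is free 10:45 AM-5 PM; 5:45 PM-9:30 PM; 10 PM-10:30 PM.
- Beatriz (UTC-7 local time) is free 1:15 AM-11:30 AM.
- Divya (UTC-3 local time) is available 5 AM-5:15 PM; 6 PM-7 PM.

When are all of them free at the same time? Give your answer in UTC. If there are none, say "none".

08:45-11:45, 13:30-15:00, 15:45-18:30

Clara in UTC: 08:45-11:45, 13:30-20:00 (add 6h to convert from UTC-6).
Rosa in UTC: 08:45-15:00, 15:45-19:30, 20:00-20:30 (subtract 2h to convert from UTC+2).
Beatriz in UTC: 08:15-18:30 (add 7h to convert from UTC-7).
Divya in UTC: 08:00-20:15, 21:00-22:00 (add 3h to convert from UTC-3).
Clara ∩ Rosa: 08:45-11:45, 13:30-15:00, 15:45-19:30.
Clara ∩ Rosa ∩ Beatriz: 08:45-11:45, 13:30-15:00, 15:45-18:30.
Clara ∩ Rosa ∩ Beatriz ∩ Divya: 08:45-11:45, 13:30-15:00, 15:45-18:30.
So the common availability across everyone is 08:45-11:45, 13:30-15:00, 15:45-18:30.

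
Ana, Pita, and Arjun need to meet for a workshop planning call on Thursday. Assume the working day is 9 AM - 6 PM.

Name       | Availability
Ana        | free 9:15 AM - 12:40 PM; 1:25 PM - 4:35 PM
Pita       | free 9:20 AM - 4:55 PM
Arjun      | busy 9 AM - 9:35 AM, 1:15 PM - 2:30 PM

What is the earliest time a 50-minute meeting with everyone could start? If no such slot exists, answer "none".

09:35

Ana free: 09:15-12:40, 13:25-16:35.
Pita free: 09:20-16:55.
Arjun free: 09:35-13:15, 14:30-18:00 (invert busy blocks within the working day).
Ana ∩ Pita: 09:20-12:40, 13:25-16:35.
Ana ∩ Pita ∩ Arjun: 09:35-12:40, 14:30-16:35.
Those are the intersection windows.
The first common window of at least 50 minutes is 09:35-12:40, so the earliest start is 09:35.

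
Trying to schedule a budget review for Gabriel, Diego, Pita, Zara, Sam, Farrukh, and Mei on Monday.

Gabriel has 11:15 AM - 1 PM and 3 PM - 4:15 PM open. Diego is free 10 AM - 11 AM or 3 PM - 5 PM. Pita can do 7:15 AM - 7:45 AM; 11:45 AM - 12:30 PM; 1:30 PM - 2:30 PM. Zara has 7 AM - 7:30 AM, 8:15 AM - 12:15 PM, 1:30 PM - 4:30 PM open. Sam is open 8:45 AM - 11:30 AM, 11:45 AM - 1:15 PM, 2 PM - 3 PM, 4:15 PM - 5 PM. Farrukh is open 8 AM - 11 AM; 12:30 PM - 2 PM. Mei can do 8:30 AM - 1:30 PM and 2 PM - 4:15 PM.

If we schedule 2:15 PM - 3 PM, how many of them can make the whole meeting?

3

Zara, Sam, and Mei can make the full 14:15-15:00 slot — that's 3.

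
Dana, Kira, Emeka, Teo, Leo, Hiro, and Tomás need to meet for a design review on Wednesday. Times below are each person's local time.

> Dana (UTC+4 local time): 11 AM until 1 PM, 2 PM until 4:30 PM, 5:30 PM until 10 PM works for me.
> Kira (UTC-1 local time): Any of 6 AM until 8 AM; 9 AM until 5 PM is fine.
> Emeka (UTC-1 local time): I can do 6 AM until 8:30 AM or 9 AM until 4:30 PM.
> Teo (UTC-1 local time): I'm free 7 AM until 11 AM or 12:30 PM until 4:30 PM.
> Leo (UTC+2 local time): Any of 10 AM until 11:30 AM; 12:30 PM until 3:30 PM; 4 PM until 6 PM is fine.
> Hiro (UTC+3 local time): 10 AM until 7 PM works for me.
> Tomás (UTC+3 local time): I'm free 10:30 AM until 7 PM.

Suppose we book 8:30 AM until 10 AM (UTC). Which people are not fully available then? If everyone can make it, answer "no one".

Dana, Emeka, Kira, Leo

Dana in UTC: 07:00-09:00, 10:00-12:30, 13:30-18:00 (subtract 4h to convert from UTC+4).
Kira in UTC: 07:00-09:00, 10:00-18:00 (add 1h to convert from UTC-1).
Emeka in UTC: 07:00-09:30, 10:00-17:30 (add 1h to convert from UTC-1).
Teo in UTC: 08:00-12:00, 13:30-17:30 (add 1h to convert from UTC-1).
Leo in UTC: 08:00-09:30, 10:30-13:30, 14:00-16:00 (subtract 2h to convert from UTC+2).
Hiro in UTC: 07:00-16:00 (subtract 3h to convert from UTC+3).
Tomás in UTC: 07:30-16:00 (subtract 3h to convert from UTC+3).
Dana: not fully free for 08:30-10:00. Kira: not fully free for 08:30-10:00. Emeka: not fully free for 08:30-10:00. Teo: free for 08:30-10:00. Leo: not fully free for 08:30-10:00. Hiro: free for 08:30-10:00. Tomás: free for 08:30-10:00.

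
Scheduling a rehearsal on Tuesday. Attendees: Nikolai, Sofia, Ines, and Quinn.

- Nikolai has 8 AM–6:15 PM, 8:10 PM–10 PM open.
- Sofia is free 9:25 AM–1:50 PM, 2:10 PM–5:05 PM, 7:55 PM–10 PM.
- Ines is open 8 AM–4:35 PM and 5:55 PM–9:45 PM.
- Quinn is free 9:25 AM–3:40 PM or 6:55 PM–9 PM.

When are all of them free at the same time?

Nikolai ∩ Sofia: 09:25-13:50, 14:10-17:05, 20:10-22:00.
Nikolai ∩ Sofia ∩ Ines: 09:25-13:50, 14:10-16:35, 20:10-21:45.
Nikolai ∩ Sofia ∩ Ines ∩ Quinn: 09:25-13:50, 14:10-15:40, 20:10-21:00.
So the common availability across everyone is 09:25-13:50, 14:10-15:40, 20:10-21:00.

09:25-13:50, 14:10-15:40, 20:10-21:00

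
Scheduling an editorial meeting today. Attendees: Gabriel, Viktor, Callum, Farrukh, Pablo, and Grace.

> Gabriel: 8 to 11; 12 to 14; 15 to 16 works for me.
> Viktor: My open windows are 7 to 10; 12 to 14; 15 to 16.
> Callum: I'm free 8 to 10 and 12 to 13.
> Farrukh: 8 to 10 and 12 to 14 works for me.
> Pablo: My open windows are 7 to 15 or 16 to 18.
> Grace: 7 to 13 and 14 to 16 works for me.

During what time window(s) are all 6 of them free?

Gabriel ∩ Viktor: 08:00-10:00, 12:00-14:00, 15:00-16:00.
Gabriel ∩ Viktor ∩ Callum: 08:00-10:00, 12:00-13:00.
Gabriel ∩ Viktor ∩ Callum ∩ Farrukh: 08:00-10:00, 12:00-13:00.
Gabriel ∩ Viktor ∩ Callum ∩ Farrukh ∩ Pablo: 08:00-10:00, 12:00-13:00.
Gabriel ∩ Viktor ∩ Callum ∩ Farrukh ∩ Pablo ∩ Grace: 08:00-10:00, 12:00-13:00.
So the common availability across everyone is 08:00-10:00, 12:00-13:00.

08:00-10:00, 12:00-13:00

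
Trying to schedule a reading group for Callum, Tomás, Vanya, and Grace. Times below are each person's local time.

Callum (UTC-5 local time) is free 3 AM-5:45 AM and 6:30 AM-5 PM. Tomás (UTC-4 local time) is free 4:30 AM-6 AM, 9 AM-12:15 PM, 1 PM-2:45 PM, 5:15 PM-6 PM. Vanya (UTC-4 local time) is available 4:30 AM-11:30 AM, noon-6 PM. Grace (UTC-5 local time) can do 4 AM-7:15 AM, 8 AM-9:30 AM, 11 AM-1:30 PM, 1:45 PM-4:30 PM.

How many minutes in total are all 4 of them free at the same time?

270

Callum in UTC: 08:00-10:45, 11:30-22:00 (add 5h to convert from UTC-5).
Tomás in UTC: 08:30-10:00, 13:00-16:15, 17:00-18:45, 21:15-22:00 (add 4h to convert from UTC-4).
Vanya in UTC: 08:30-15:30, 16:00-22:00 (add 4h to convert from UTC-4).
Grace in UTC: 09:00-12:15, 13:00-14:30, 16:00-18:30, 18:45-21:30 (add 5h to convert from UTC-5).
Callum ∩ Tomás: 08:30-10:00, 13:00-16:15, 17:00-18:45, 21:15-22:00.
Callum ∩ Tomás ∩ Vanya: 08:30-10:00, 13:00-15:30, 16:00-16:15, 17:00-18:45, 21:15-22:00.
Callum ∩ Tomás ∩ Vanya ∩ Grace: 09:00-10:00, 13:00-14:30, 16:00-16:15, 17:00-18:30, 21:15-21:30.
Summing the common windows: 60 + 90 + 15 + 90 + 15 = 270 minutes.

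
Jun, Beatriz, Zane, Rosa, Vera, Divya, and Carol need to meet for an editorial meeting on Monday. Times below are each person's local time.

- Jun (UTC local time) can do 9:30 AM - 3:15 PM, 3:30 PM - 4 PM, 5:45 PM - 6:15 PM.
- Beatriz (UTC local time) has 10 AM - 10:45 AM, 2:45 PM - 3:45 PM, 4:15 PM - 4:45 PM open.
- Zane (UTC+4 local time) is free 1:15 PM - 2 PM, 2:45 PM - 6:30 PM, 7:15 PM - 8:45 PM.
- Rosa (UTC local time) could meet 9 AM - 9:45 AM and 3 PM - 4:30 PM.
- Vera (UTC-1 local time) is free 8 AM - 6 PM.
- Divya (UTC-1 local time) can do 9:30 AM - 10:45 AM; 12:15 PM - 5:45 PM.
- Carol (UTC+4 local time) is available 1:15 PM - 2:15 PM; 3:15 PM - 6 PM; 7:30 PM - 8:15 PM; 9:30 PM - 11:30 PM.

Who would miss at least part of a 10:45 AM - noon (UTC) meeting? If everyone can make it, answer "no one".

Jun in UTC: 09:30-15:15, 15:30-16:00, 17:45-18:15.
Beatriz in UTC: 10:00-10:45, 14:45-15:45, 16:15-16:45.
Zane in UTC: 09:15-10:00, 10:45-14:30, 15:15-16:45 (subtract 4h to convert from UTC+4).
Rosa in UTC: 09:00-09:45, 15:00-16:30.
Vera in UTC: 09:00-19:00 (add 1h to convert from UTC-1).
Divya in UTC: 10:30-11:45, 13:15-18:45 (add 1h to convert from UTC-1).
Carol in UTC: 09:15-10:15, 11:15-14:00, 15:30-16:15, 17:30-19:30 (subtract 4h to convert from UTC+4).
Jun: free for 10:45-12:00. Beatriz: not fully free for 10:45-12:00. Zane: free for 10:45-12:00. Rosa: not fully free for 10:45-12:00. Vera: free for 10:45-12:00. Divya: not fully free for 10:45-12:00. Carol: not fully free for 10:45-12:00.

Beatriz, Carol, Divya, Rosa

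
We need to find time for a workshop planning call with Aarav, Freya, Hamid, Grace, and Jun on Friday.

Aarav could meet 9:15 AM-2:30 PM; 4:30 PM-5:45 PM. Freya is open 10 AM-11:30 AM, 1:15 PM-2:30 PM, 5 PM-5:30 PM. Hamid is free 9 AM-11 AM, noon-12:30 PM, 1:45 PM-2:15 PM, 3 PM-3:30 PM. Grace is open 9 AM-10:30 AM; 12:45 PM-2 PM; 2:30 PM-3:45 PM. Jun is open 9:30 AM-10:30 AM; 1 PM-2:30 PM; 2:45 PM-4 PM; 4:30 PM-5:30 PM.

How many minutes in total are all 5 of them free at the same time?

Aarav ∩ Freya: 10:00-11:30, 13:15-14:30, 17:00-17:30.
Aarav ∩ Freya ∩ Hamid: 10:00-11:00, 13:45-14:15.
Aarav ∩ Freya ∩ Hamid ∩ Grace: 10:00-10:30, 13:45-14:00.
Aarav ∩ Freya ∩ Hamid ∩ Grace ∩ Jun: 10:00-10:30, 13:45-14:00.
Those are the intersection windows.
Summing the common windows: 30 + 15 = 45 minutes.

45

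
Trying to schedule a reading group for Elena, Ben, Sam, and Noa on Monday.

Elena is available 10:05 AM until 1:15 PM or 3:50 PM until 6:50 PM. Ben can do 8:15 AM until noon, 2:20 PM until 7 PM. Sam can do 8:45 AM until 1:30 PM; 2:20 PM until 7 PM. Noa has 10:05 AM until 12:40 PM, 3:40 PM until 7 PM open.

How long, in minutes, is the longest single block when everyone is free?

Elena ∩ Ben: 10:05-12:00, 15:50-18:50.
Elena ∩ Ben ∩ Sam: 10:05-12:00, 15:50-18:50.
Elena ∩ Ben ∩ Sam ∩ Noa: 10:05-12:00, 15:50-18:50.
The longest is 15:50-18:50 at 180 minutes.

180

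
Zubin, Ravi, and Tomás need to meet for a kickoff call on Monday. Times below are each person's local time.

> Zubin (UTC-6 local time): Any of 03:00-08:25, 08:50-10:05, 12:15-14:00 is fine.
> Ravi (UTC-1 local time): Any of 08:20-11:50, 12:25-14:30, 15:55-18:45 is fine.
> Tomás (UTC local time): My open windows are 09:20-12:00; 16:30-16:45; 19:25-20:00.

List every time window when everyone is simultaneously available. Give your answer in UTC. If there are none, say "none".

09:20-12:00, 19:25-19:45

Zubin in UTC: 09:00-14:25, 14:50-16:05, 18:15-20:00 (add 6h to convert from UTC-6).
Ravi in UTC: 09:20-12:50, 13:25-15:30, 16:55-19:45 (add 1h to convert from UTC-1).
Tomás in UTC: 09:20-12:00, 16:30-16:45, 19:25-20:00.
Zubin ∩ Ravi: 09:20-12:50, 13:25-14:25, 14:50-15:30, 18:15-19:45.
Zubin ∩ Ravi ∩ Tomás: 09:20-12:00, 19:25-19:45.
Those are the intersection windows.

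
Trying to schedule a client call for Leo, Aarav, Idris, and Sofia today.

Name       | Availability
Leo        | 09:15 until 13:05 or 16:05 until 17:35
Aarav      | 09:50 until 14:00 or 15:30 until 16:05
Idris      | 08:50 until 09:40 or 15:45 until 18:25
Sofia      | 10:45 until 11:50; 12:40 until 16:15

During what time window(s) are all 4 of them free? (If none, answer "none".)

Leo ∩ Aarav: 09:50-13:05.
Leo ∩ Aarav ∩ Idris: ∅.
Leo ∩ Aarav ∩ Idris ∩ Sofia: ∅.
There is no time when everyone is free.

none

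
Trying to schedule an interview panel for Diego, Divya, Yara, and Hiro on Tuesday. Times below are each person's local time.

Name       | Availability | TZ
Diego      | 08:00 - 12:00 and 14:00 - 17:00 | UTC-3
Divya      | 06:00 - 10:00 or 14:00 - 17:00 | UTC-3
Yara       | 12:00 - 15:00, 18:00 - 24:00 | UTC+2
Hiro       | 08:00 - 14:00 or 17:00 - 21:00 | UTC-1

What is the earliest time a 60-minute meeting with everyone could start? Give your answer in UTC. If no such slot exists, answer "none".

Diego in UTC: 11:00-15:00, 17:00-20:00 (add 3h to convert from UTC-3).
Divya in UTC: 09:00-13:00, 17:00-20:00 (add 3h to convert from UTC-3).
Yara in UTC: 10:00-13:00, 16:00-22:00 (subtract 2h to convert from UTC+2).
Hiro in UTC: 09:00-15:00, 18:00-22:00 (add 1h to convert from UTC-1).
Diego ∩ Divya: 11:00-13:00, 17:00-20:00.
Diego ∩ Divya ∩ Yara: 11:00-13:00, 17:00-20:00.
Diego ∩ Divya ∩ Yara ∩ Hiro: 11:00-13:00, 18:00-20:00.
Those are the intersection windows.
The first common window of at least 60 minutes is 11:00-13:00, so the earliest start is 11:00.

11:00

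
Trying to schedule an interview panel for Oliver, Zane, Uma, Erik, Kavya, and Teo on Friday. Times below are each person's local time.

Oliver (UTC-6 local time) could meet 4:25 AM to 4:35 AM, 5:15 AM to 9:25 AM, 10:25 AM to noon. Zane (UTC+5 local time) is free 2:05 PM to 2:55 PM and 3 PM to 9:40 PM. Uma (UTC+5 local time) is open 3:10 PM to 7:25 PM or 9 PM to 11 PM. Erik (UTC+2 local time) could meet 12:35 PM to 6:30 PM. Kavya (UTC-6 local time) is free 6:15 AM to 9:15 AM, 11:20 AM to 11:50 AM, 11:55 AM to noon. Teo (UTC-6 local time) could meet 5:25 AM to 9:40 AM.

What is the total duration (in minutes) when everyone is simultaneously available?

130

Oliver in UTC: 10:25-10:35, 11:15-15:25, 16:25-18:00 (add 6h to convert from UTC-6).
Zane in UTC: 09:05-09:55, 10:00-16:40 (subtract 5h to convert from UTC+5).
Uma in UTC: 10:10-14:25, 16:00-18:00 (subtract 5h to convert from UTC+5).
Erik in UTC: 10:35-16:30 (subtract 2h to convert from UTC+2).
Kavya in UTC: 12:15-15:15, 17:20-17:50, 17:55-18:00 (add 6h to convert from UTC-6).
Teo in UTC: 11:25-15:40 (add 6h to convert from UTC-6).
Oliver ∩ Zane: 10:25-10:35, 11:15-15:25, 16:25-16:40.
Oliver ∩ Zane ∩ Uma: 10:25-10:35, 11:15-14:25, 16:25-16:40.
Oliver ∩ Zane ∩ Uma ∩ Erik: 11:15-14:25, 16:25-16:30.
Oliver ∩ Zane ∩ Uma ∩ Erik ∩ Kavya: 12:15-14:25.
Oliver ∩ Zane ∩ Uma ∩ Erik ∩ Kavya ∩ Teo: 12:15-14:25.
That's a single block of 130 minutes.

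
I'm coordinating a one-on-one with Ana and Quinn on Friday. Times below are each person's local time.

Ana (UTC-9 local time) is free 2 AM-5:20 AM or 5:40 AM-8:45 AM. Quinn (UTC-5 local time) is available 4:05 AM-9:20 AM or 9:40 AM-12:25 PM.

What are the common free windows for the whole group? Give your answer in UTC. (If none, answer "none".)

11:00-14:20, 14:40-17:25

Ana in UTC: 11:00-14:20, 14:40-17:45 (add 9h to convert from UTC-9).
Quinn in UTC: 09:05-14:20, 14:40-17:25 (add 5h to convert from UTC-5).
Ana ∩ Quinn: 11:00-14:20, 14:40-17:25.
Those are the intersection windows.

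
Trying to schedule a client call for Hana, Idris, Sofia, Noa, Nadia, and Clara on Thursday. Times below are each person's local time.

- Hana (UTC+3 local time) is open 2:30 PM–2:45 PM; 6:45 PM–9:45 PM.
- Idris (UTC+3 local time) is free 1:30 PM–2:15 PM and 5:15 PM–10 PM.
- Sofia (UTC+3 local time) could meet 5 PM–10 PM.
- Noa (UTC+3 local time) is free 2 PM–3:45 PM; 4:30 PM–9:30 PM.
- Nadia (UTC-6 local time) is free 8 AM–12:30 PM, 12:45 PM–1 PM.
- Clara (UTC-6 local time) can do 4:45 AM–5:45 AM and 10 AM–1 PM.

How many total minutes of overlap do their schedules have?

Hana in UTC: 11:30-11:45, 15:45-18:45 (subtract 3h to convert from UTC+3).
Idris in UTC: 10:30-11:15, 14:15-19:00 (subtract 3h to convert from UTC+3).
Sofia in UTC: 14:00-19:00 (subtract 3h to convert from UTC+3).
Noa in UTC: 11:00-12:45, 13:30-18:30 (subtract 3h to convert from UTC+3).
Nadia in UTC: 14:00-18:30, 18:45-19:00 (add 6h to convert from UTC-6).
Clara in UTC: 10:45-11:45, 16:00-19:00 (add 6h to convert from UTC-6).
Hana ∩ Idris: 15:45-18:45.
Hana ∩ Idris ∩ Sofia: 15:45-18:45.
Hana ∩ Idris ∩ Sofia ∩ Noa: 15:45-18:30.
Hana ∩ Idris ∩ Sofia ∩ Noa ∩ Nadia: 15:45-18:30.
Hana ∩ Idris ∩ Sofia ∩ Noa ∩ Nadia ∩ Clara: 16:00-18:30.
So the common availability across everyone is 16:00-18:30.
That's a single block of 150 minutes.

150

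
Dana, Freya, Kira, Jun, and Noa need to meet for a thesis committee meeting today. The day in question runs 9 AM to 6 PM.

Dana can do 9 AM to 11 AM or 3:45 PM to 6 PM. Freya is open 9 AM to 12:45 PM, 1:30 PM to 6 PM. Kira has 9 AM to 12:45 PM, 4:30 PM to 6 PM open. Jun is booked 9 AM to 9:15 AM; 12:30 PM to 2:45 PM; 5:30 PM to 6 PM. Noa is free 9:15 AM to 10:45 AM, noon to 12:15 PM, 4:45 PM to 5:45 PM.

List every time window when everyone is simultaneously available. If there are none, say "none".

09:15-10:45, 16:45-17:30

Dana free: 09:00-11:00, 15:45-18:00.
Freya free: 09:00-12:45, 13:30-18:00.
Kira free: 09:00-12:45, 16:30-18:00.
Jun free: 09:15-12:30, 14:45-17:30 (invert busy blocks within the working day).
Noa free: 09:15-10:45, 12:00-12:15, 16:45-17:45.
Dana ∩ Freya: 09:00-11:00, 15:45-18:00.
Dana ∩ Freya ∩ Kira: 09:00-11:00, 16:30-18:00.
Dana ∩ Freya ∩ Kira ∩ Jun: 09:15-11:00, 16:30-17:30.
Dana ∩ Freya ∩ Kira ∩ Jun ∩ Noa: 09:15-10:45, 16:45-17:30.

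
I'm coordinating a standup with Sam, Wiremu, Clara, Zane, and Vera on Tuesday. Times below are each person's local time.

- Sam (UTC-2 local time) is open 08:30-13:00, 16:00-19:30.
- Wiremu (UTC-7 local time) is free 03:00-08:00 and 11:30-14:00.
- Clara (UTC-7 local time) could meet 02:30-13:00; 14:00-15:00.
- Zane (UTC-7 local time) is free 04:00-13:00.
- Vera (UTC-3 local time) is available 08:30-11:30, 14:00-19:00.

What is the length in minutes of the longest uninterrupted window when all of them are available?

180

Sam in UTC: 10:30-15:00, 18:00-21:30 (add 2h to convert from UTC-2).
Wiremu in UTC: 10:00-15:00, 18:30-21:00 (add 7h to convert from UTC-7).
Clara in UTC: 09:30-20:00, 21:00-22:00 (add 7h to convert from UTC-7).
Zane in UTC: 11:00-20:00 (add 7h to convert from UTC-7).
Vera in UTC: 11:30-14:30, 17:00-22:00 (add 3h to convert from UTC-3).
Sam ∩ Wiremu: 10:30-15:00, 18:30-21:00.
Sam ∩ Wiremu ∩ Clara: 10:30-15:00, 18:30-20:00.
Sam ∩ Wiremu ∩ Clara ∩ Zane: 11:00-15:00, 18:30-20:00.
Sam ∩ Wiremu ∩ Clara ∩ Zane ∩ Vera: 11:30-14:30, 18:30-20:00.
The longest is 11:30-14:30 at 180 minutes.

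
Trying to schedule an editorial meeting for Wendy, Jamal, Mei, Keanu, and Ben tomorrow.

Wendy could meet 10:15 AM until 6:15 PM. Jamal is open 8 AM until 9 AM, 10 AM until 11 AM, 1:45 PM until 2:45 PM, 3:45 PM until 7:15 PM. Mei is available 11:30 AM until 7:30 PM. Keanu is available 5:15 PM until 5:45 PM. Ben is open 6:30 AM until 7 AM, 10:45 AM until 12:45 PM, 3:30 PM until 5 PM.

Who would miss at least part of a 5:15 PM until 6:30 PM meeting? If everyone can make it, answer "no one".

Ben, Keanu, Wendy

Wendy: not fully free for 17:15-18:30. Jamal: free for 17:15-18:30. Mei: free for 17:15-18:30. Keanu: not fully free for 17:15-18:30. Ben: not fully free for 17:15-18:30.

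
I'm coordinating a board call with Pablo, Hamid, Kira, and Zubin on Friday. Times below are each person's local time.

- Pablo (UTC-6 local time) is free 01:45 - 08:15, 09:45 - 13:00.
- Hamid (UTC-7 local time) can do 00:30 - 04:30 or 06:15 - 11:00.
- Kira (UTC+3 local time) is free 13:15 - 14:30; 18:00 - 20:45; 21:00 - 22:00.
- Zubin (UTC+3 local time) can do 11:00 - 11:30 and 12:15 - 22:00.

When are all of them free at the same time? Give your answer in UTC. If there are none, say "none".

Pablo in UTC: 07:45-14:15, 15:45-19:00 (add 6h to convert from UTC-6).
Hamid in UTC: 07:30-11:30, 13:15-18:00 (add 7h to convert from UTC-7).
Kira in UTC: 10:15-11:30, 15:00-17:45, 18:00-19:00 (subtract 3h to convert from UTC+3).
Zubin in UTC: 08:00-08:30, 09:15-19:00 (subtract 3h to convert from UTC+3).
Pablo ∩ Hamid: 07:45-11:30, 13:15-14:15, 15:45-18:00.
Pablo ∩ Hamid ∩ Kira: 10:15-11:30, 15:45-17:45.
Pablo ∩ Hamid ∩ Kira ∩ Zubin: 10:15-11:30, 15:45-17:45.
Those are the intersection windows.

10:15-11:30, 15:45-17:45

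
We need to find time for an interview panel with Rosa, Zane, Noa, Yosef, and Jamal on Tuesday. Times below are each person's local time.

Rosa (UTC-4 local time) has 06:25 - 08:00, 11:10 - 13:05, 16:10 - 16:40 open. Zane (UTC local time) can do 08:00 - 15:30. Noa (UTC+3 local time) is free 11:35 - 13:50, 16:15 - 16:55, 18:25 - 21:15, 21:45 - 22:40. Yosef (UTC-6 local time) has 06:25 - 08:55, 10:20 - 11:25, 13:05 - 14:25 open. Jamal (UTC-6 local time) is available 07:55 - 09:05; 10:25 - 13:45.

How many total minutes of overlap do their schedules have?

0

Rosa in UTC: 10:25-12:00, 15:10-17:05, 20:10-20:40 (add 4h to convert from UTC-4).
Zane in UTC: 08:00-15:30.
Noa in UTC: 08:35-10:50, 13:15-13:55, 15:25-18:15, 18:45-19:40 (subtract 3h to convert from UTC+3).
Yosef in UTC: 12:25-14:55, 16:20-17:25, 19:05-20:25 (add 6h to convert from UTC-6).
Jamal in UTC: 13:55-15:05, 16:25-19:45 (add 6h to convert from UTC-6).
Rosa ∩ Zane: 10:25-12:00, 15:10-15:30.
Rosa ∩ Zane ∩ Noa: 10:25-10:50, 15:25-15:30.
Rosa ∩ Zane ∩ Noa ∩ Yosef: ∅.
Rosa ∩ Zane ∩ Noa ∩ Yosef ∩ Jamal: ∅.
There is no time when everyone is free.
There is no common window, so the total is 0 minutes.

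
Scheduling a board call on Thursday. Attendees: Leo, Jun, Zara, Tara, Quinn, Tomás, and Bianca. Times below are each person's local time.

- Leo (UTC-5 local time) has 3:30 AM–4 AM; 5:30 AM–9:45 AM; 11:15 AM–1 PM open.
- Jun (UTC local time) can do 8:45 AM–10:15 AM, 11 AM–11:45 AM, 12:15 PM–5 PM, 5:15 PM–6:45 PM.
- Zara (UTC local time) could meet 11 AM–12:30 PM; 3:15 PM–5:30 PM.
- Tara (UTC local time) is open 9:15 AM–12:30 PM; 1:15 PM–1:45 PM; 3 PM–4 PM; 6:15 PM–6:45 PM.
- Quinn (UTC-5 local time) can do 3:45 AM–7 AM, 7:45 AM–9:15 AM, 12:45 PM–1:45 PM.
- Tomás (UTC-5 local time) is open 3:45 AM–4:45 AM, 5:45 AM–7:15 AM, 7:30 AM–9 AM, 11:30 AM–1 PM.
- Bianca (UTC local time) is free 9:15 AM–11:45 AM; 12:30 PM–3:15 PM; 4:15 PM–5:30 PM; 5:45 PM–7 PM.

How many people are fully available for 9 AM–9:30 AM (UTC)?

Leo in UTC: 08:30-09:00, 10:30-14:45, 16:15-18:00 (add 5h to convert from UTC-5).
Jun in UTC: 08:45-10:15, 11:00-11:45, 12:15-17:00, 17:15-18:45.
Zara in UTC: 11:00-12:30, 15:15-17:30.
Tara in UTC: 09:15-12:30, 13:15-13:45, 15:00-16:00, 18:15-18:45.
Quinn in UTC: 08:45-12:00, 12:45-14:15, 17:45-18:45 (add 5h to convert from UTC-5).
Tomás in UTC: 08:45-09:45, 10:45-12:15, 12:30-14:00, 16:30-18:00 (add 5h to convert from UTC-5).
Bianca in UTC: 09:15-11:45, 12:30-15:15, 16:15-17:30, 17:45-19:00.
Jun, Quinn, and Tomás can make the full 09:00-09:30 slot — that's 3.

3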